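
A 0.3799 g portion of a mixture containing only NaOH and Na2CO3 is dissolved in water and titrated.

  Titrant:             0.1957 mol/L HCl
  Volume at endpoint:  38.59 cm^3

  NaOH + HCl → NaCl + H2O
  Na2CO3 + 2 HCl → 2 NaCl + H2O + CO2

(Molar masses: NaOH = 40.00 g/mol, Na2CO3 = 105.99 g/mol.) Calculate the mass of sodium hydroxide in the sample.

0.06255 g

n(HCl) = 0.03859 × 0.1957 = 7.552 × 10^-3 mol
Let x = n(NaOH), y = n(Na2CO3).
Titrant: 1x + 2y = 7.552 × 10^-3;  mass: 40.00x + 105.99y = 0.3799
Solving, x = 1.564 × 10^-3 mol, y = 2.994 × 10^-3 mol
mass of NaOH = 1.564 × 10^-3 × 40.00 = 0.06255 g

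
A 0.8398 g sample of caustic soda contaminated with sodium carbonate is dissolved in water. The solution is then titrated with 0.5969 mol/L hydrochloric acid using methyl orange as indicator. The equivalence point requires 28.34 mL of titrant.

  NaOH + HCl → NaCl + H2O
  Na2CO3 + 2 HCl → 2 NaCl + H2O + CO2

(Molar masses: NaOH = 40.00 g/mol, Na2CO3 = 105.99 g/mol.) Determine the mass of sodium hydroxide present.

n(HCl) = 0.02834 × 0.5969 = 0.01692 mol
Let x = n(NaOH), y = n(Na2CO3).
Titrant: 1x + 2y = 0.01692;  mass: 40.00x + 105.99y = 0.8398
Solving, x = 4.361 × 10^-3 mol, y = 6.278 × 10^-3 mol
mass of NaOH = 4.361 × 10^-3 × 40.00 = 0.1744 g

0.1744 g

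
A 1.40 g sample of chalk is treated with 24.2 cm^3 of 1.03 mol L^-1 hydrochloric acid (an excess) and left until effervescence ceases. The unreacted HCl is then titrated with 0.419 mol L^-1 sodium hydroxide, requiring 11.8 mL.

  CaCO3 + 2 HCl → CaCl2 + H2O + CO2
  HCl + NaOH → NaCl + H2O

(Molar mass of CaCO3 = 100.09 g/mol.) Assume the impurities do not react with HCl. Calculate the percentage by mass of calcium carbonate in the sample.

71.4 %

n(HCl) added = 0.0242 × 1.03 = 0.0249 mol
n(NaOH) used in back-titration = 0.0118 × 0.419 = 4.94 × 10^-3 mol
n(HCl) left over = 4.94 × 10^-3 mol (1:1 ratio)
n(HCl) consumed by analyte = 0.0249 − 4.94 × 10^-3 = 0.0200 mol
From the 1:2 ratio, n(CaCO3) = 1/2 × 0.0200 = 9.99 × 10^-3 mol
mass of CaCO3 = 9.99 × 10^-3 × 100.09 = 1.00 g
% CaCO3 = 1.00 / 1.40 × 100 = 71.4 %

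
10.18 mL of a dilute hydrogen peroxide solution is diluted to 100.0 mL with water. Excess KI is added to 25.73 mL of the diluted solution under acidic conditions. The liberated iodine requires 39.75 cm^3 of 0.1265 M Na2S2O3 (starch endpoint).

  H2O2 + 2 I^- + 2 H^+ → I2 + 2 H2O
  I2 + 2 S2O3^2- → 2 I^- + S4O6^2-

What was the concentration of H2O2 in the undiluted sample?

0.9599 M

n(S2O3^2-) = 0.03975 × 0.1265 = 5.028 × 10^-3 mol
n(I2) = n(S2O3^2-)/2 = 2.514 × 10^-3 mol
n(H2O2) in the aliquot = 2.514 × 10^-3 mol (1:1 ratio)
[H2O2]_dilute = 2.514 × 10^-3 / 0.02573 = 0.09771 mol/L
[H2O2]_original = 0.09771 × 100.0/10.18 = 0.9599 mol/L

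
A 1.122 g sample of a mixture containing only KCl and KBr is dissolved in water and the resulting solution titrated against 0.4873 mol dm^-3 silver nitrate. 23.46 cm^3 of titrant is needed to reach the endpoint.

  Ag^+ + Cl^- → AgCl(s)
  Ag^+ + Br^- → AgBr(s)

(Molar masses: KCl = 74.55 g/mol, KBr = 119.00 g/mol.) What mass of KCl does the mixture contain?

n(AgNO3) = 0.02346 × 0.4873 = 0.01143 mol
Let x = n(KCl), y = n(KBr).
Titrant: 1x + 1y = 0.01143;  mass: 74.55x + 119.00y = 1.122
Solving, x = 5.364 × 10^-3 mol, y = 6.068 × 10^-3 mol
mass of KCl = 5.364 × 10^-3 × 74.55 = 0.3999 g

0.3999 g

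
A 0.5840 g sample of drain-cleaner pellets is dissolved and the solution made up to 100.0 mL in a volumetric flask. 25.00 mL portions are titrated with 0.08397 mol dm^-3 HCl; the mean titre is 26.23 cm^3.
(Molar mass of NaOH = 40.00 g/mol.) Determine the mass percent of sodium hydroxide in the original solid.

NaOH + HCl → NaCl + H2O
n(HCl) per titration = 0.02623 × 0.08397 = 2.203 × 10^-3 mol
n(NaOH) in each aliquot = 2.203 × 10^-3 mol (1:1 ratio)
n(NaOH) in the whole flask = 2.203 × 10^-3 × 100.0/25.00 = 8.810 × 10^-3 mol
mass of NaOH = 8.810 × 10^-3 × 40.00 = 0.3524 g
% NaOH = 0.3524 / 0.5840 × 100 = 60.34 %

60.34 %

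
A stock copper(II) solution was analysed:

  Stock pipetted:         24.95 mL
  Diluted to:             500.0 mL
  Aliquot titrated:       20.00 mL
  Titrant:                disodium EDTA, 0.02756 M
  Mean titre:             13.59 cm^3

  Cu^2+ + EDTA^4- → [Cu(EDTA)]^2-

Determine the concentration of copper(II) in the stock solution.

0.3753 M

n(EDTA) = 0.01359 × 0.02756 = 3.745 × 10^-4 mol
n(Cu2+) in the aliquot = 3.745 × 10^-4 mol (1:1 ratio)
[Cu2+]_dilute = 3.745 × 10^-4 / 0.02000 = 0.01873 mol/L
Dilution factor = 500.0 / 24.95 = 20.04
[Cu2+]_stock = 0.01873 × 20.04 = 0.3753 mol/L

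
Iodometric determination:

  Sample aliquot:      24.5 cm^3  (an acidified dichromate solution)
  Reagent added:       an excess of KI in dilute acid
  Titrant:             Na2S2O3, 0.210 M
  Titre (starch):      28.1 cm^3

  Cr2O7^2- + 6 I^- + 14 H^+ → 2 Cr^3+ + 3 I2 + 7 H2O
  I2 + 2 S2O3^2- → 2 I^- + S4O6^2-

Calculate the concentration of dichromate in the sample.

n(S2O3^2-) = 0.0281 × 0.210 = 5.90 × 10^-3 mol
n(I2) = n(S2O3^2-)/2 = 2.95 × 10^-3 mol
From the 1:3 ratio, n(Cr2O7^2-) in the aliquot = 1/3 × 2.95 × 10^-3 = 9.83 × 10^-4 mol
[Cr2O7^2-] = 9.83 × 10^-4 / 0.0245 = 0.0401 mol/L

0.0401 M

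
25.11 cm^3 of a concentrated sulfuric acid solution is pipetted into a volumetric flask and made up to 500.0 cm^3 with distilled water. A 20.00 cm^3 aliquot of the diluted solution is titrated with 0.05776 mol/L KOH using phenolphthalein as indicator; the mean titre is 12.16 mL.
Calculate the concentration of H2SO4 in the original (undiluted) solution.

0.3496 mol/L

H2SO4 + 2 KOH → K2SO4 + 2 H2O
n(KOH) = 0.01216 × 0.05776 = 7.024 × 10^-4 mol
From the 1:2 ratio, n(H2SO4) in the aliquot = 1/2 × 7.024 × 10^-4 = 3.512 × 10^-4 mol
[H2SO4]_dilute = 3.512 × 10^-4 / 0.02000 = 0.01756 mol/L
Dilution factor = 500.0 / 25.11 = 19.91
[H2SO4]_stock = 0.01756 × 19.91 = 0.3496 mol/L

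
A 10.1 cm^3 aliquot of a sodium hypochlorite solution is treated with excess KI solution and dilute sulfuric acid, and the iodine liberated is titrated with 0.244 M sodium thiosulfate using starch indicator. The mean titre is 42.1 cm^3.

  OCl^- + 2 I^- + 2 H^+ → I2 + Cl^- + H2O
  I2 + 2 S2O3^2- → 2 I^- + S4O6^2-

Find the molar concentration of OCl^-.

0.509 M

n(S2O3^2-) = 0.0421 × 0.244 = 0.0103 mol
n(I2) = n(S2O3^2-)/2 = 5.14 × 10^-3 mol
n(OCl^-) in the aliquot = 5.14 × 10^-3 mol (1:1 ratio)
[OCl^-] = 5.14 × 10^-3 / 0.0101 = 0.509 mol/L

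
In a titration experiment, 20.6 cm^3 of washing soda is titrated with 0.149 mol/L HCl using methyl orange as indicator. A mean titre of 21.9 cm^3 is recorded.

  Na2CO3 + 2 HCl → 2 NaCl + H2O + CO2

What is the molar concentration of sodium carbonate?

n(HCl) = 0.0219 L × 0.149 mol/L = 3.26 × 10^-3 mol
From the 1:2 mole ratio, n(Na2CO3) = 1/2 × 3.26 × 10^-3 = 1.63 × 10^-3 mol
[Na2CO3] = 1.63 × 10^-3 mol / 0.0206 L = 0.0792 mol/L

0.0792 mol/L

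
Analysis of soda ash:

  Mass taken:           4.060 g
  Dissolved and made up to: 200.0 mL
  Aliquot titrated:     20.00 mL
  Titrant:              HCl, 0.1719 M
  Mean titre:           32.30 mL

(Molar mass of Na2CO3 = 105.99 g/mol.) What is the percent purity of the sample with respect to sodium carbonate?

Na2CO3 + 2 HCl → 2 NaCl + H2O + CO2
n(HCl) per titration = 0.03230 × 0.1719 = 5.552 × 10^-3 mol
From the 1:2 ratio, n(Na2CO3) in each aliquot = 1/2 × 5.552 × 10^-3 = 2.776 × 10^-3 mol
n(Na2CO3) in the whole flask = 2.776 × 10^-3 × 200.0/20.00 = 0.02776 mol
mass of Na2CO3 = 0.02776 × 105.99 = 2.942 g
% Na2CO3 = 2.942 / 4.060 × 100 = 72.47 %

72.47 %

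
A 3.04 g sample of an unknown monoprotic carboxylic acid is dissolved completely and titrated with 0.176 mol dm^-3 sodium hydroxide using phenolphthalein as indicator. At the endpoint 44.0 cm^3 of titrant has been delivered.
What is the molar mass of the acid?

n(NaOH) = 0.0440 L × 0.176 mol/L = 7.74 × 10^-3 mol
n(HA) = 7.74 × 10^-3 mol (1:1 ratio)
M = m / n = 3.04 g / 7.74 × 10^-3 mol = 393 g/mol

393 g/mol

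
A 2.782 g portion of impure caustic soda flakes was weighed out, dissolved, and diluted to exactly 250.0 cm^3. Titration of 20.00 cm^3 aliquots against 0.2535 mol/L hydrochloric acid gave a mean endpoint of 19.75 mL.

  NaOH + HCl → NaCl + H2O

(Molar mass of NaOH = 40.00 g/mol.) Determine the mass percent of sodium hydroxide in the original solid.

89.98 %

n(HCl) per titration = 0.01975 × 0.2535 = 5.007 × 10^-3 mol
n(NaOH) in each aliquot = 5.007 × 10^-3 mol (1:1 ratio)
n(NaOH) in the whole flask = 5.007 × 10^-3 × 250.0/20.00 = 0.06258 mol
mass of NaOH = 0.06258 × 40.00 = 2.503 g
% NaOH = 2.503 / 2.782 × 100 = 89.98 %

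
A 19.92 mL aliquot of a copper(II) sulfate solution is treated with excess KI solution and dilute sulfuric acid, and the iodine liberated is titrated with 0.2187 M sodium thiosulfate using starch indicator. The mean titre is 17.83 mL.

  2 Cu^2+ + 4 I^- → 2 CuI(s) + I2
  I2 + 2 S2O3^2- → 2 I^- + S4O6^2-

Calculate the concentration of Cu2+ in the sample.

0.1958 M

n(S2O3^2-) = 0.01783 × 0.2187 = 3.899 × 10^-3 mol
n(I2) = n(S2O3^2-)/2 = 1.950 × 10^-3 mol
From the 2:1 ratio, n(Cu2+) in the aliquot = 2/1 × 1.950 × 10^-3 = 3.899 × 10^-3 mol
[Cu2+] = 3.899 × 10^-3 / 0.01992 = 0.1958 mol/L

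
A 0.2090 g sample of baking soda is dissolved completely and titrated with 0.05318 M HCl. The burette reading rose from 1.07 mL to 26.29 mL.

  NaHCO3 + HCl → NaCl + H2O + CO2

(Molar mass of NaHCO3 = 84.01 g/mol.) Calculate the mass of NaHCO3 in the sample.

n(HCl) = 0.02522 L × 0.05318 mol/L = 1.341 × 10^-3 mol
n(NaHCO3) = 1.341 × 10^-3 mol (1:1 ratio)
mass of NaHCO3 = 1.341 × 10^-3 × 84.01 g/mol = 0.1127 g

0.1127 g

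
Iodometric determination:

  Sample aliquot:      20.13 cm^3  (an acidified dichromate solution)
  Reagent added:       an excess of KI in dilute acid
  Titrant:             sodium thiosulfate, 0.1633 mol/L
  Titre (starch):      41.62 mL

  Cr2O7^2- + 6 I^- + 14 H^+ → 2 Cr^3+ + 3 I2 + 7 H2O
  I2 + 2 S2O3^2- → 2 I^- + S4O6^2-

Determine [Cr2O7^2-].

n(S2O3^2-) = 0.04162 × 0.1633 = 6.797 × 10^-3 mol
n(I2) = n(S2O3^2-)/2 = 3.398 × 10^-3 mol
From the 1:3 ratio, n(Cr2O7^2-) in the aliquot = 1/3 × 3.398 × 10^-3 = 1.133 × 10^-3 mol
[Cr2O7^2-] = 1.133 × 10^-3 / 0.02013 = 0.05627 mol/L

0.05627 mol/L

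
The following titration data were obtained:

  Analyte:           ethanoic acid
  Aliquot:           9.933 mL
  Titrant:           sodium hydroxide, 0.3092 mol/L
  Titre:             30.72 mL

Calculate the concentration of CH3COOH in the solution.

CH3COOH + NaOH → CH3COONa + H2O
n(NaOH) = 0.03072 L × 0.3092 mol/L = 9.499 × 10^-3 mol
n(CH3COOH) = 9.499 × 10^-3 mol (1:1 mole ratio)
[CH3COOH] = 9.499 × 10^-3 mol / 0.009933 L = 0.9563 mol/L

0.9563 mol/L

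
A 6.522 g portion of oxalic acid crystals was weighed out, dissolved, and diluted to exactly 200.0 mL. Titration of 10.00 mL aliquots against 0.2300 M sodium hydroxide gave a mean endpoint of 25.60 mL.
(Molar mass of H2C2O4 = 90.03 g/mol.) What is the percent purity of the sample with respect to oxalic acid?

H2C2O4 + 2 NaOH → Na2C2O4 + 2 H2O
n(NaOH) per titration = 0.02560 × 0.2300 = 5.888 × 10^-3 mol
From the 1:2 ratio, n(H2C2O4) in each aliquot = 1/2 × 5.888 × 10^-3 = 2.944 × 10^-3 mol
n(H2C2O4) in the whole flask = 2.944 × 10^-3 × 200.0/10.00 = 0.05888 mol
mass of H2C2O4 = 0.05888 × 90.03 = 5.301 g
% H2C2O4 = 5.301 / 6.522 × 100 = 81.28 %

81.28 %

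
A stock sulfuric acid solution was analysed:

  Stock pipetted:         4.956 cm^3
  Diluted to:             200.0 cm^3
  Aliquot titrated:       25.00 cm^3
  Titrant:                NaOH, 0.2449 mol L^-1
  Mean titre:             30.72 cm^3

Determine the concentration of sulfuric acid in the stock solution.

H2SO4 + 2 NaOH → Na2SO4 + 2 H2O
n(NaOH) = 0.03072 × 0.2449 = 7.523 × 10^-3 mol
From the 1:2 ratio, n(H2SO4) in the aliquot = 1/2 × 7.523 × 10^-3 = 3.762 × 10^-3 mol
[H2SO4]_dilute = 3.762 × 10^-3 / 0.02500 = 0.1505 mol/L
Dilution factor = 200.0 / 4.956 = 40.36
[H2SO4]_stock = 0.1505 × 40.36 = 6.072 mol/L

6.072 mol/L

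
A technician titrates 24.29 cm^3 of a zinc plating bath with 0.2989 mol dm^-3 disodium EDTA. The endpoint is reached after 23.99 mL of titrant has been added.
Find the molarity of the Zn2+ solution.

Zn^2+ + EDTA^4- → [Zn(EDTA)]^2-
n(EDTA) = 0.02399 L × 0.2989 mol/L = 7.171 × 10^-3 mol
n(Zn2+) = 7.171 × 10^-3 mol (1:1 mole ratio)
[Zn2+] = 7.171 × 10^-3 mol / 0.02429 L = 0.2952 mol/L

0.2952 mol/L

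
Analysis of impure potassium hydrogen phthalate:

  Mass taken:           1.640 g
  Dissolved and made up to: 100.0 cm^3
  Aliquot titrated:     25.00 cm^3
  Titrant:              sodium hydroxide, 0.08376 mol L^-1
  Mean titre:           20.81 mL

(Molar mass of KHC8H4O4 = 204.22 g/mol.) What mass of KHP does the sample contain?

KHC8H4O4 + NaOH → KNaC8H4O4 + H2O
n(NaOH) per titration = 0.02081 × 0.08376 = 1.743 × 10^-3 mol
n(KHC8H4O4) in each aliquot = 1.743 × 10^-3 mol (1:1 ratio)
n(KHC8H4O4) in the whole flask = 1.743 × 10^-3 × 100.0/25.00 = 6.972 × 10^-3 mol
mass of KHC8H4O4 = 6.972 × 10^-3 × 204.22 = 1.424 g

1.424 g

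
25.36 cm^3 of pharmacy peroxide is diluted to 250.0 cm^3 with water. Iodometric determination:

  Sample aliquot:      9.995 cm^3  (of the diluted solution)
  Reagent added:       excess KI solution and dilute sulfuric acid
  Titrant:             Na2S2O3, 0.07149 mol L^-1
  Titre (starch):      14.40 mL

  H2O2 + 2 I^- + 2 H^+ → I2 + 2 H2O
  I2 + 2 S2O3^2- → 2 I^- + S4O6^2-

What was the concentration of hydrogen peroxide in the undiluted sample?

0.5077 mol/L

n(S2O3^2-) = 0.01440 × 0.07149 = 1.029 × 10^-3 mol
n(I2) = n(S2O3^2-)/2 = 5.147 × 10^-4 mol
n(H2O2) in the aliquot = 5.147 × 10^-4 mol (1:1 ratio)
[H2O2]_dilute = 5.147 × 10^-4 / 0.009995 = 0.05150 mol/L
[H2O2]_original = 0.05150 × 250.0/25.36 = 0.5077 mol/L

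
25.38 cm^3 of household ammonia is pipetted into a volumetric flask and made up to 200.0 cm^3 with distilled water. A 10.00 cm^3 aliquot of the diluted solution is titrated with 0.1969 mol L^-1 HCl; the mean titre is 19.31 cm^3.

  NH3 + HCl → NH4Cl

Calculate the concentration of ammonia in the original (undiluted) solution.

2.996 mol/L

n(HCl) = 0.01931 × 0.1969 = 3.802 × 10^-3 mol
n(NH3) in the aliquot = 3.802 × 10^-3 mol (1:1 ratio)
[NH3]_dilute = 3.802 × 10^-3 / 0.01000 = 0.3802 mol/L
Dilution factor = 200.0 / 25.38 = 7.880
[NH3]_stock = 0.3802 × 7.880 = 2.996 mol/L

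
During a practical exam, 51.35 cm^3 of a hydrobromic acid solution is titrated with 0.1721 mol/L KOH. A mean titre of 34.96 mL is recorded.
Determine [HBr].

HBr + KOH → KBr + H2O
n(KOH) = 0.03496 L × 0.1721 mol/L = 6.017 × 10^-3 mol
n(HBr) = 6.017 × 10^-3 mol (1:1 mole ratio)
[HBr] = 6.017 × 10^-3 mol / 0.05135 L = 0.1172 mol/L

0.1172 mol/L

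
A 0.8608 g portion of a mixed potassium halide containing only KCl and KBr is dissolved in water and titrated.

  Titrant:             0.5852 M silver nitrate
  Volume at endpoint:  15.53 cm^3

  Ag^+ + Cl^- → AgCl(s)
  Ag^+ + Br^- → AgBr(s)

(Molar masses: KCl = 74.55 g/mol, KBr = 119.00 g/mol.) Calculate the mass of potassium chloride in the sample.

n(AgNO3) = 0.01553 × 0.5852 = 9.088 × 10^-3 mol
Let x = n(KCl), y = n(KBr).
Titrant: 1x + 1y = 9.088 × 10^-3;  mass: 74.55x + 119.00y = 0.8608
Solving, x = 4.965 × 10^-3 mol, y = 4.123 × 10^-3 mol
mass of KCl = 4.965 × 10^-3 × 74.55 = 0.3701 g

0.3701 g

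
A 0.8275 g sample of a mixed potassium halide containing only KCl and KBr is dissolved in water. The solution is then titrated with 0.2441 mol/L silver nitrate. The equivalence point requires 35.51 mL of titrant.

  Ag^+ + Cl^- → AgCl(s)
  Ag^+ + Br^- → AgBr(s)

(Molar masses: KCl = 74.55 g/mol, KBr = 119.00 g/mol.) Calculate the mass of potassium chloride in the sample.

0.3421 g

n(AgNO3) = 0.03551 × 0.2441 = 8.668 × 10^-3 mol
Let x = n(KCl), y = n(KBr).
Titrant: 1x + 1y = 8.668 × 10^-3;  mass: 74.55x + 119.00y = 0.8275
Solving, x = 4.589 × 10^-3 mol, y = 4.079 × 10^-3 mol
mass of KCl = 4.589 × 10^-3 × 74.55 = 0.3421 g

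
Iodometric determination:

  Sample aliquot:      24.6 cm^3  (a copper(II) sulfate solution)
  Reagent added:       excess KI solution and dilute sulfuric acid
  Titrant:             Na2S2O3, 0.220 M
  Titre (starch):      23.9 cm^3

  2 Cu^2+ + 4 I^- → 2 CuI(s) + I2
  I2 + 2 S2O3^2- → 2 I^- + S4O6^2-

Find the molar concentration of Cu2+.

n(S2O3^2-) = 0.0239 × 0.220 = 5.26 × 10^-3 mol
n(I2) = n(S2O3^2-)/2 = 2.63 × 10^-3 mol
From the 2:1 ratio, n(Cu2+) in the aliquot = 2/1 × 2.63 × 10^-3 = 5.26 × 10^-3 mol
[Cu2+] = 5.26 × 10^-3 / 0.0246 = 0.214 mol/L

0.214 M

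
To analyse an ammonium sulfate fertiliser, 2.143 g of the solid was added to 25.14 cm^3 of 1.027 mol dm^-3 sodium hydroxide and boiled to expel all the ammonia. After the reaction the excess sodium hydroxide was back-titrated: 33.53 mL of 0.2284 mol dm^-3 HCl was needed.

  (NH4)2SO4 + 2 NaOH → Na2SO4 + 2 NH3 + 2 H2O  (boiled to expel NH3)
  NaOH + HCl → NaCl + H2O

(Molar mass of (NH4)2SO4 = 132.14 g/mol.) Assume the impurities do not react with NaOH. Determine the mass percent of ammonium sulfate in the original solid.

n(NaOH) added = 0.02514 × 1.027 = 0.02582 mol
n(HCl) used in back-titration = 0.03353 × 0.2284 = 7.658 × 10^-3 mol
n(NaOH) left over = 7.658 × 10^-3 mol (1:1 ratio)
n(NaOH) consumed by analyte = 0.02582 − 7.658 × 10^-3 = 0.01816 mol
From the 1:2 ratio, n((NH4)2SO4) = 1/2 × 0.01816 = 9.080 × 10^-3 mol
mass of (NH4)2SO4 = 9.080 × 10^-3 × 132.14 = 1.200 g
% (NH4)2SO4 = 1.200 / 2.143 × 100 = 55.99 %

55.99 %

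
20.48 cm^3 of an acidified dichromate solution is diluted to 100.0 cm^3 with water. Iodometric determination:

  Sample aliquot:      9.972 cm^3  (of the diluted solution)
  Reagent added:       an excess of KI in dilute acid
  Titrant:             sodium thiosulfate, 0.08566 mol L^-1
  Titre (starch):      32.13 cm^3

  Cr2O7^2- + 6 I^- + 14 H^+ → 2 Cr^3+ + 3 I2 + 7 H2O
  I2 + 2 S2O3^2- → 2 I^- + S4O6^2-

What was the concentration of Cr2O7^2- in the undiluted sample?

n(S2O3^2-) = 0.03213 × 0.08566 = 2.752 × 10^-3 mol
n(I2) = n(S2O3^2-)/2 = 1.376 × 10^-3 mol
From the 1:3 ratio, n(Cr2O7^2-) in the aliquot = 1/3 × 1.376 × 10^-3 = 4.587 × 10^-4 mol
[Cr2O7^2-]_dilute = 4.587 × 10^-4 / 0.009972 = 0.04600 mol/L
[Cr2O7^2-]_original = 0.04600 × 100.0/20.48 = 0.2246 mol/L

0.2246 mol/L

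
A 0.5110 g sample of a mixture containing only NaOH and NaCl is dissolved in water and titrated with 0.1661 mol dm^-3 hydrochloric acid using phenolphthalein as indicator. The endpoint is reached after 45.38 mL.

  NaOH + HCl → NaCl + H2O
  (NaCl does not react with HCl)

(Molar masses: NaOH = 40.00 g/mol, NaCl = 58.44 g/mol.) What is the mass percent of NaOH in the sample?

n(HCl) = 0.04538 × 0.1661 = 7.538 × 10^-3 mol
Let x = n(NaOH), y = n(NaCl).
Titrant: 1x = 7.538 × 10^-3;  mass: 40.00x + 58.44y = 0.5110
Solving, x = 7.538 × 10^-3 mol, y = 3.585 × 10^-3 mol
mass of NaOH = 7.538 × 10^-3 × 40.00 = 0.3015 g
% NaOH = 0.3015 / 0.5110 × 100 = 59.00 %

59.00 %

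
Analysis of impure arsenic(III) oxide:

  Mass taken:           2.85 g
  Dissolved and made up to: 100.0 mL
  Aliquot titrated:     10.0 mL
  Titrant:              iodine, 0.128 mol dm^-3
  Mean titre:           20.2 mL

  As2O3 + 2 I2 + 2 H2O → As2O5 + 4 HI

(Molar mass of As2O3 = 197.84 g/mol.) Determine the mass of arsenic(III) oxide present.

2.56 g

n(I2) per titration = 0.0202 × 0.128 = 2.59 × 10^-3 mol
From the 1:2 ratio, n(As2O3) in each aliquot = 1/2 × 2.59 × 10^-3 = 1.29 × 10^-3 mol
n(As2O3) in the whole flask = 1.29 × 10^-3 × 100.0/10.0 = 0.0129 mol
mass of As2O3 = 0.0129 × 197.84 = 2.56 g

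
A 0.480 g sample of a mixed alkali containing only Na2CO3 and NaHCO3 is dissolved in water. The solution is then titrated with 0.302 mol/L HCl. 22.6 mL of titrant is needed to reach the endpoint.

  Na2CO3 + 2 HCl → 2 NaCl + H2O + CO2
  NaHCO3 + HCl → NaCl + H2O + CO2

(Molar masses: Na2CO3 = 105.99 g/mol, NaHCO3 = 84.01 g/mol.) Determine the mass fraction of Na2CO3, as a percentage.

n(HCl) = 0.0226 × 0.302 = 6.83 × 10^-3 mol
Let x = n(Na2CO3), y = n(NaHCO3).
Titrant: 2x + 1y = 6.83 × 10^-3;  mass: 105.99x + 84.01y = 0.480
Solving, x = 1.51 × 10^-3 mol, y = 3.81 × 10^-3 mol
mass of Na2CO3 = 1.51 × 10^-3 × 105.99 = 0.160 g
% Na2CO3 = 0.160 / 0.480 × 100 = 33.2 %

33.2 %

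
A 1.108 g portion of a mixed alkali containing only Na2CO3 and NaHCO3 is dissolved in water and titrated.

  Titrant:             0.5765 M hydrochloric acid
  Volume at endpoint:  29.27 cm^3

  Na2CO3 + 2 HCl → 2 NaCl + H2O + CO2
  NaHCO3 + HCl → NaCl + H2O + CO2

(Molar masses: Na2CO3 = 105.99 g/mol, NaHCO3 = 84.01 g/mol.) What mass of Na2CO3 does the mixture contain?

0.5290 g

n(HCl) = 0.02927 × 0.5765 = 0.01687 mol
Let x = n(Na2CO3), y = n(NaHCO3).
Titrant: 2x + 1y = 0.01687;  mass: 105.99x + 84.01y = 1.108
Solving, x = 4.991 × 10^-3 mol, y = 6.892 × 10^-3 mol
mass of Na2CO3 = 4.991 × 10^-3 × 105.99 = 0.5290 g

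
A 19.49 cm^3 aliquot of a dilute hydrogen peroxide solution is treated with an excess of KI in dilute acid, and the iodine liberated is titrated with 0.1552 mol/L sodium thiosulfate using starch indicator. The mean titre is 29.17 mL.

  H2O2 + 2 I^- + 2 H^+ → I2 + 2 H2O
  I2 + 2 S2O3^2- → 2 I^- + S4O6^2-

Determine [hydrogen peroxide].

0.1161 mol/L

n(S2O3^2-) = 0.02917 × 0.1552 = 4.527 × 10^-3 mol
n(I2) = n(S2O3^2-)/2 = 2.264 × 10^-3 mol
n(H2O2) in the aliquot = 2.264 × 10^-3 mol (1:1 ratio)
[H2O2] = 2.264 × 10^-3 / 0.01949 = 0.1161 mol/L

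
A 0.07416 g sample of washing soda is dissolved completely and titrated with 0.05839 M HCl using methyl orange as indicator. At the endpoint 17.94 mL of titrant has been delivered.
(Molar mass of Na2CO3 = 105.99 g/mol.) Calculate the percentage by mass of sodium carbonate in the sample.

74.86 %

Na2CO3 + 2 HCl → 2 NaCl + H2O + CO2
n(HCl) = 0.01794 L × 0.05839 mol/L = 1.048 × 10^-3 mol
From the 1:2 ratio, n(Na2CO3) = 1/2 × 1.048 × 10^-3 = 5.238 × 10^-4 mol
mass of Na2CO3 = 5.238 × 10^-4 × 105.99 g/mol = 0.05551 g
% Na2CO3 = 0.05551 / 0.07416 × 100 = 74.86 %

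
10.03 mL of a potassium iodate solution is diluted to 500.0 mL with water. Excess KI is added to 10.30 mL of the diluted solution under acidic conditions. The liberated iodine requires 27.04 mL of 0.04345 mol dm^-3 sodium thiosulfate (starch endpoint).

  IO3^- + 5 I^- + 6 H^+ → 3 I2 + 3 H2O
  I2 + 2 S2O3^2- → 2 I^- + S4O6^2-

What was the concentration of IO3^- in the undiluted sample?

0.9477 mol/L

n(S2O3^2-) = 0.02704 × 0.04345 = 1.175 × 10^-3 mol
n(I2) = n(S2O3^2-)/2 = 5.874 × 10^-4 mol
From the 1:3 ratio, n(IO3^-) in the aliquot = 1/3 × 5.874 × 10^-4 = 1.958 × 10^-4 mol
[IO3^-]_dilute = 1.958 × 10^-4 / 0.01030 = 0.01901 mol/L
[IO3^-]_original = 0.01901 × 500.0/10.03 = 0.9477 mol/L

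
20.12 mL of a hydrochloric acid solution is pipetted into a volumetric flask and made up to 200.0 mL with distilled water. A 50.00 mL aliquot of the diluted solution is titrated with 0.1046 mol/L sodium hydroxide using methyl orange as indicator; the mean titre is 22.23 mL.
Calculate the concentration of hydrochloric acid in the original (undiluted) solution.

0.4623 mol/L

HCl + NaOH → NaCl + H2O
n(NaOH) = 0.02223 × 0.1046 = 2.325 × 10^-3 mol
n(HCl) in the aliquot = 2.325 × 10^-3 mol (1:1 ratio)
[HCl]_dilute = 2.325 × 10^-3 / 0.05000 = 0.04651 mol/L
Dilution factor = 200.0 / 20.12 = 9.940
[HCl]_stock = 0.04651 × 9.940 = 0.4623 mol/L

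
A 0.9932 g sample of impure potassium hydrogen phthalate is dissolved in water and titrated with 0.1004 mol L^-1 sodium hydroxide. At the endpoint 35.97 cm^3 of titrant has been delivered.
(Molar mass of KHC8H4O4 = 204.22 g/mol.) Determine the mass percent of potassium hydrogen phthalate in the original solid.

74.26 %

KHC8H4O4 + NaOH → KNaC8H4O4 + H2O
n(NaOH) = 0.03597 L × 0.1004 mol/L = 3.611 × 10^-3 mol
n(KHC8H4O4) = 3.611 × 10^-3 mol (1:1 ratio)
mass of KHC8H4O4 = 3.611 × 10^-3 × 204.22 g/mol = 0.7375 g
% KHC8H4O4 = 0.7375 / 0.9932 × 100 = 74.26 %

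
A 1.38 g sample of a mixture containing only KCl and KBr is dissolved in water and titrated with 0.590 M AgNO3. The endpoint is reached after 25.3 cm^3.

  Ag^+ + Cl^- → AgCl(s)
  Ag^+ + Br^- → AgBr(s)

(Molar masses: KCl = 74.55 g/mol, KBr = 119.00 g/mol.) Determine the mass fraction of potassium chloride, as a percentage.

n(AgNO3) = 0.0253 × 0.590 = 0.0149 mol
Let x = n(KCl), y = n(KBr).
Titrant: 1x + 1y = 0.0149;  mass: 74.55x + 119.00y = 1.38
Solving, x = 8.92 × 10^-3 mol, y = 6.01 × 10^-3 mol
mass of KCl = 8.92 × 10^-3 × 74.55 = 0.665 g
% KCl = 0.665 / 1.38 × 100 = 48.2 %

48.2 %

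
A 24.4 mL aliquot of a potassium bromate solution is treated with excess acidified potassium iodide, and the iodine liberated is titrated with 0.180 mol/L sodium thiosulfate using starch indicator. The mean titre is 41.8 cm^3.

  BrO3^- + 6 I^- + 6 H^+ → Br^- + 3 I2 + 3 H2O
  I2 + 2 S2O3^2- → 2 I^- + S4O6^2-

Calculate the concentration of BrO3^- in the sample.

n(S2O3^2-) = 0.0418 × 0.180 = 7.52 × 10^-3 mol
n(I2) = n(S2O3^2-)/2 = 3.76 × 10^-3 mol
From the 1:3 ratio, n(BrO3^-) in the aliquot = 1/3 × 3.76 × 10^-3 = 1.25 × 10^-3 mol
[BrO3^-] = 1.25 × 10^-3 / 0.0244 = 0.0514 mol/L

0.0514 mol/L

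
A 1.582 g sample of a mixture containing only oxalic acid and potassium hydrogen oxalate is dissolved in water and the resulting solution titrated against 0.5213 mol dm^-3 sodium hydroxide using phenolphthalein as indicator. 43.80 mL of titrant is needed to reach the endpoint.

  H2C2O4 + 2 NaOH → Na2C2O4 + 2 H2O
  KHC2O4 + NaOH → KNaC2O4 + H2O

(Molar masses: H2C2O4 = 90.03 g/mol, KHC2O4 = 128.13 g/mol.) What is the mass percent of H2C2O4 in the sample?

46.00 %

n(NaOH) = 0.04380 × 0.5213 = 0.02283 mol
Let x = n(H2C2O4), y = n(KHC2O4).
Titrant: 2x + 1y = 0.02283;  mass: 90.03x + 128.13y = 1.582
Solving, x = 8.083 × 10^-3 mol, y = 6.668 × 10^-3 mol
mass of H2C2O4 = 8.083 × 10^-3 × 90.03 = 0.7277 g
% H2C2O4 = 0.7277 / 1.582 × 100 = 46.00 %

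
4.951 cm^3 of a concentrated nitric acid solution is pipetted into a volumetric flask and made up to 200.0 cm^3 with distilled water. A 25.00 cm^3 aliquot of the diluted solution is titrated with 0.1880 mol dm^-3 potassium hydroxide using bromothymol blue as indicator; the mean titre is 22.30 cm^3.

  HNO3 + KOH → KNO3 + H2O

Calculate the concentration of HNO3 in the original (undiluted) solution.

n(KOH) = 0.02230 × 0.1880 = 4.192 × 10^-3 mol
n(HNO3) in the aliquot = 4.192 × 10^-3 mol (1:1 ratio)
[HNO3]_dilute = 4.192 × 10^-3 / 0.02500 = 0.1677 mol/L
Dilution factor = 200.0 / 4.951 = 40.40
[HNO3]_stock = 0.1677 × 40.40 = 6.774 mol/L

6.774 mol/L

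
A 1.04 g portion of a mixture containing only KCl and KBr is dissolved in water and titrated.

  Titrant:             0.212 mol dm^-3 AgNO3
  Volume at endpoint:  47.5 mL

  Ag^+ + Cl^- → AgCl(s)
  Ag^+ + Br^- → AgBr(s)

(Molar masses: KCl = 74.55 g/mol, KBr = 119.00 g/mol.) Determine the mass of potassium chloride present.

n(AgNO3) = 0.0475 × 0.212 = 0.0101 mol
Let x = n(KCl), y = n(KBr).
Titrant: 1x + 1y = 0.0101;  mass: 74.55x + 119.00y = 1.04
Solving, x = 3.56 × 10^-3 mol, y = 6.51 × 10^-3 mol
mass of KCl = 3.56 × 10^-3 × 74.55 = 0.266 g

0.266 g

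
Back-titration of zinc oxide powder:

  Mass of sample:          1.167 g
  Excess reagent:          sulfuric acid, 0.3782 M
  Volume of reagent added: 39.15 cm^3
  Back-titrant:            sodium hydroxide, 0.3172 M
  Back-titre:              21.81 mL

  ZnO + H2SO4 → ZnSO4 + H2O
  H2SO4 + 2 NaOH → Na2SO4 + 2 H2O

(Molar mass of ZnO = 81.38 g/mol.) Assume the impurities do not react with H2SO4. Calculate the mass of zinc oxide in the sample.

n(H2SO4) added = 0.03915 × 0.3782 = 0.01481 mol
n(NaOH) used in back-titration = 0.02181 × 0.3172 = 6.918 × 10^-3 mol
From the 1:2 ratio, n(H2SO4) left over = 1/2 × 6.918 × 10^-3 = 3.459 × 10^-3 mol
n(H2SO4) consumed by analyte = 0.01481 − 3.459 × 10^-3 = 0.01135 mol
n(ZnO) = 0.01135 mol (1:1 ratio)
mass of ZnO = 0.01135 × 81.38 = 0.9235 g

0.9235 g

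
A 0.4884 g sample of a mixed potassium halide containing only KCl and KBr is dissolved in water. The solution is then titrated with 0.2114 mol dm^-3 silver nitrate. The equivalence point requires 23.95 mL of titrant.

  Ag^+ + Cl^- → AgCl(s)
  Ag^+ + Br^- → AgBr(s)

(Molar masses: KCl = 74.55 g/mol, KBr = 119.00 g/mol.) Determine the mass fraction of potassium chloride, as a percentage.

39.18 %

n(AgNO3) = 0.02395 × 0.2114 = 5.063 × 10^-3 mol
Let x = n(KCl), y = n(KBr).
Titrant: 1x + 1y = 5.063 × 10^-3;  mass: 74.55x + 119.00y = 0.4884
Solving, x = 2.567 × 10^-3 mol, y = 2.496 × 10^-3 mol
mass of KCl = 2.567 × 10^-3 × 74.55 = 0.1914 g
% KCl = 0.1914 / 0.4884 × 100 = 39.18 %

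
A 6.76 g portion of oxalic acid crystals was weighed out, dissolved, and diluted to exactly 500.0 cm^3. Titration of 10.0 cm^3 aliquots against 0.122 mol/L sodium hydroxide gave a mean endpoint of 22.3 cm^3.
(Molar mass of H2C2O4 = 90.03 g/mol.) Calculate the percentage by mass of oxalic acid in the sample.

90.6 %

H2C2O4 + 2 NaOH → Na2C2O4 + 2 H2O
n(NaOH) per titration = 0.0223 × 0.122 = 2.72 × 10^-3 mol
From the 1:2 ratio, n(H2C2O4) in each aliquot = 1/2 × 2.72 × 10^-3 = 1.36 × 10^-3 mol
n(H2C2O4) in the whole flask = 1.36 × 10^-3 × 500.0/10.0 = 0.0680 mol
mass of H2C2O4 = 0.0680 × 90.03 = 6.12 g
% H2C2O4 = 6.12 / 6.76 × 100 = 90.6 %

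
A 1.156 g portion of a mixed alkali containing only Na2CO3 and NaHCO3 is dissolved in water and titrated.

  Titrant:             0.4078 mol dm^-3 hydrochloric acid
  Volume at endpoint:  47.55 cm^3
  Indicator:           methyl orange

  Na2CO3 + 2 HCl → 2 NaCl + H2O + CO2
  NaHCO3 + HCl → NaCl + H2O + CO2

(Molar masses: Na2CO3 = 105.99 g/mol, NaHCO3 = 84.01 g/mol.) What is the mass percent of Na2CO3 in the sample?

69.92 %

n(HCl) = 0.04755 × 0.4078 = 0.01939 mol
Let x = n(Na2CO3), y = n(NaHCO3).
Titrant: 2x + 1y = 0.01939;  mass: 105.99x + 84.01y = 1.156
Solving, x = 7.626 × 10^-3 mol, y = 4.139 × 10^-3 mol
mass of Na2CO3 = 7.626 × 10^-3 × 105.99 = 0.8083 g
% Na2CO3 = 0.8083 / 1.156 × 100 = 69.92 %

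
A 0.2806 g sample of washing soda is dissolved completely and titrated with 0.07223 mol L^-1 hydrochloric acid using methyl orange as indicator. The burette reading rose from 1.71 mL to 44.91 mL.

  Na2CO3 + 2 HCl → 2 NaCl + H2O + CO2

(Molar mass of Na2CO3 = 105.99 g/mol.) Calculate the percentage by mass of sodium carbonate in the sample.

n(HCl) = 0.04320 L × 0.07223 mol/L = 3.120 × 10^-3 mol
From the 1:2 ratio, n(Na2CO3) = 1/2 × 3.120 × 10^-3 = 1.560 × 10^-3 mol
mass of Na2CO3 = 1.560 × 10^-3 × 105.99 g/mol = 0.1654 g
% Na2CO3 = 0.1654 / 0.2806 × 100 = 58.93 %

58.93 %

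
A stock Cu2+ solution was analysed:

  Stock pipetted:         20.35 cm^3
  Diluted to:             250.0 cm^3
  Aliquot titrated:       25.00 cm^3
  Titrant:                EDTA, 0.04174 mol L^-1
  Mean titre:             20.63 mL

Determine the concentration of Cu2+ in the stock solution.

Cu^2+ + EDTA^4- → [Cu(EDTA)]^2-
n(EDTA) = 0.02063 × 0.04174 = 8.611 × 10^-4 mol
n(Cu2+) in the aliquot = 8.611 × 10^-4 mol (1:1 ratio)
[Cu2+]_dilute = 8.611 × 10^-4 / 0.02500 = 0.03444 mol/L
Dilution factor = 250.0 / 20.35 = 12.29
[Cu2+]_stock = 0.03444 × 12.29 = 0.4231 mol/L

0.4231 mol/L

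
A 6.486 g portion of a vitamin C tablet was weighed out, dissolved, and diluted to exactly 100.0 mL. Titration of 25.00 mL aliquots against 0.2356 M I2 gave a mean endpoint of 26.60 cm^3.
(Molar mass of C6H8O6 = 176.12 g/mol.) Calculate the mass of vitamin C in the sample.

C6H8O6 + I2 → C6H6O6 + 2 HI
n(I2) per titration = 0.02660 × 0.2356 = 6.267 × 10^-3 mol
n(C6H8O6) in each aliquot = 6.267 × 10^-3 mol (1:1 ratio)
n(C6H8O6) in the whole flask = 6.267 × 10^-3 × 100.0/25.00 = 0.02507 mol
mass of C6H8O6 = 0.02507 × 176.12 = 4.415 g

4.415 g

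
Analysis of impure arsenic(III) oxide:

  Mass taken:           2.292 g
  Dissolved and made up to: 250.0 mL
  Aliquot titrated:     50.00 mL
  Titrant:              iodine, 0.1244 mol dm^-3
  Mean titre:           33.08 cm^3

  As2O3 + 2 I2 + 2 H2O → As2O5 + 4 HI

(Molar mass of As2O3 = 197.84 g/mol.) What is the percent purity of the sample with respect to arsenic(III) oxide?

n(I2) per titration = 0.03308 × 0.1244 = 4.115 × 10^-3 mol
From the 1:2 ratio, n(As2O3) in each aliquot = 1/2 × 4.115 × 10^-3 = 2.058 × 10^-3 mol
n(As2O3) in the whole flask = 2.058 × 10^-3 × 250.0/50.00 = 0.01029 mol
mass of As2O3 = 0.01029 × 197.84 = 2.035 g
% As2O3 = 2.035 / 2.292 × 100 = 88.80 %

88.80 %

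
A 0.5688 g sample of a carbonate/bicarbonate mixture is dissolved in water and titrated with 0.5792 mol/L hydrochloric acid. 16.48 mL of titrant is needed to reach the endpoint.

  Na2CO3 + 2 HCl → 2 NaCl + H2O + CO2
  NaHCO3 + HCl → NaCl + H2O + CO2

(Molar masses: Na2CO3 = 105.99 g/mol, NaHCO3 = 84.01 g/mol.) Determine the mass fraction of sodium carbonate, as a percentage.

n(HCl) = 0.01648 × 0.5792 = 9.545 × 10^-3 mol
Let x = n(Na2CO3), y = n(NaHCO3).
Titrant: 2x + 1y = 9.545 × 10^-3;  mass: 105.99x + 84.01y = 0.5688
Solving, x = 3.758 × 10^-3 mol, y = 2.030 × 10^-3 mol
mass of Na2CO3 = 3.758 × 10^-3 × 105.99 = 0.3983 g
% Na2CO3 = 0.3983 / 0.5688 × 100 = 70.02 %

70.02 %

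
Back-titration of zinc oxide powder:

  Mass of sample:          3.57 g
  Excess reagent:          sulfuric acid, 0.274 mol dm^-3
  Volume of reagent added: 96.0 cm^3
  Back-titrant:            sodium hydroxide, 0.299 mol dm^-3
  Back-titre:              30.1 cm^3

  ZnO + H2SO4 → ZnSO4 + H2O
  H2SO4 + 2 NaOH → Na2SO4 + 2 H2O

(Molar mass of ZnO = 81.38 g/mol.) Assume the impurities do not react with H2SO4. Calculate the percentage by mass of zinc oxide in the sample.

n(H2SO4) added = 0.0960 × 0.274 = 0.0263 mol
n(NaOH) used in back-titration = 0.0301 × 0.299 = 9.00 × 10^-3 mol
From the 1:2 ratio, n(H2SO4) left over = 1/2 × 9.00 × 10^-3 = 4.50 × 10^-3 mol
n(H2SO4) consumed by analyte = 0.0263 − 4.50 × 10^-3 = 0.0218 mol
n(ZnO) = 0.0218 mol (1:1 ratio)
mass of ZnO = 0.0218 × 81.38 = 1.77 g
% ZnO = 1.77 / 3.57 × 100 = 49.7 %

49.7 %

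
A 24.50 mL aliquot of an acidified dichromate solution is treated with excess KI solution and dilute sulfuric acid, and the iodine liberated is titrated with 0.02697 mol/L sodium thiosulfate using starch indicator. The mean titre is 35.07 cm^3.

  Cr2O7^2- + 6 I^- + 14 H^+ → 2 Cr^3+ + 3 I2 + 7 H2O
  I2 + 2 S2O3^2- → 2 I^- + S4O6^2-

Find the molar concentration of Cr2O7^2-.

0.006434 mol/L

n(S2O3^2-) = 0.03507 × 0.02697 = 9.458 × 10^-4 mol
n(I2) = n(S2O3^2-)/2 = 4.729 × 10^-4 mol
From the 1:3 ratio, n(Cr2O7^2-) in the aliquot = 1/3 × 4.729 × 10^-4 = 1.576 × 10^-4 mol
[Cr2O7^2-] = 1.576 × 10^-4 / 0.02450 = 0.006434 mol/L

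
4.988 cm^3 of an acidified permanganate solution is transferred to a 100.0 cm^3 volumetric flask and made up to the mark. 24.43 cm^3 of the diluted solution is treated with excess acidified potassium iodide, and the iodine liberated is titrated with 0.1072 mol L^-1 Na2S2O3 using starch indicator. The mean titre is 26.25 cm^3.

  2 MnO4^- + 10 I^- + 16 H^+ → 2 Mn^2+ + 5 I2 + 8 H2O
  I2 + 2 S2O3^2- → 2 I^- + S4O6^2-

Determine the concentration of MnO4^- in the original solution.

0.4619 mol/L

n(S2O3^2-) = 0.02625 × 0.1072 = 2.814 × 10^-3 mol
n(I2) = n(S2O3^2-)/2 = 1.407 × 10^-3 mol
From the 2:5 ratio, n(MnO4^-) in the aliquot = 2/5 × 1.407 × 10^-3 = 5.628 × 10^-4 mol
[MnO4^-]_dilute = 5.628 × 10^-4 / 0.02443 = 0.02304 mol/L
[MnO4^-]_original = 0.02304 × 100.0/4.988 = 0.4619 mol/L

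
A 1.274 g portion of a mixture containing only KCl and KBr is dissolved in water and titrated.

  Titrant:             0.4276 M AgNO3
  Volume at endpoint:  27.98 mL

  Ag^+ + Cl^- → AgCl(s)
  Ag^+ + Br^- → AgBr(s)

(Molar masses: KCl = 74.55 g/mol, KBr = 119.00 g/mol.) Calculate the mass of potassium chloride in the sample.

0.2511 g

n(AgNO3) = 0.02798 × 0.4276 = 0.01196 mol
Let x = n(KCl), y = n(KBr).
Titrant: 1x + 1y = 0.01196;  mass: 74.55x + 119.00y = 1.274
Solving, x = 3.369 × 10^-3 mol, y = 8.595 × 10^-3 mol
mass of KCl = 3.369 × 10^-3 × 74.55 = 0.2511 g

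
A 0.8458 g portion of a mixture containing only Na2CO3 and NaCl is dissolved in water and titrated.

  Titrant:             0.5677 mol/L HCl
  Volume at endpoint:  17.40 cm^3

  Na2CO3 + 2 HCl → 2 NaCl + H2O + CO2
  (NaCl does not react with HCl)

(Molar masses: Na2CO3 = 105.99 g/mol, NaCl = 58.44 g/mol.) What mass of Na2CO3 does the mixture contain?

n(HCl) = 0.01740 × 0.5677 = 9.878 × 10^-3 mol
Let x = n(Na2CO3), y = n(NaCl).
Titrant: 2x = 9.878 × 10^-3;  mass: 105.99x + 58.44y = 0.8458
Solving, x = 4.939 × 10^-3 mol, y = 5.515 × 10^-3 mol
mass of Na2CO3 = 4.939 × 10^-3 × 105.99 = 0.5235 g

0.5235 g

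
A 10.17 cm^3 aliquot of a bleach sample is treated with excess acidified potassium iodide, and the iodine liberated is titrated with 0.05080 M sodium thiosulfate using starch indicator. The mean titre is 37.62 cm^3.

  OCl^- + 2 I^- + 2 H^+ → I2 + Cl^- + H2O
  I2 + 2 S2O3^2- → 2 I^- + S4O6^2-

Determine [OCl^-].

n(S2O3^2-) = 0.03762 × 0.05080 = 1.911 × 10^-3 mol
n(I2) = n(S2O3^2-)/2 = 9.555 × 10^-4 mol
n(OCl^-) in the aliquot = 9.555 × 10^-4 mol (1:1 ratio)
[OCl^-] = 9.555 × 10^-4 / 0.01017 = 0.09396 mol/L

0.09396 M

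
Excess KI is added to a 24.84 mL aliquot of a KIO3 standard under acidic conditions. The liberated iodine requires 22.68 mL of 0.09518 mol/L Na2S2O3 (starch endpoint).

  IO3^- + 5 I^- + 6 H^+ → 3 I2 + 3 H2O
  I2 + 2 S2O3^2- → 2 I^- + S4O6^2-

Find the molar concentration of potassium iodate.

n(S2O3^2-) = 0.02268 × 0.09518 = 2.159 × 10^-3 mol
n(I2) = n(S2O3^2-)/2 = 1.079 × 10^-3 mol
From the 1:3 ratio, n(IO3^-) in the aliquot = 1/3 × 1.079 × 10^-3 = 3.598 × 10^-4 mol
[IO3^-] = 3.598 × 10^-4 / 0.02484 = 0.01448 mol/L

0.01448 mol/L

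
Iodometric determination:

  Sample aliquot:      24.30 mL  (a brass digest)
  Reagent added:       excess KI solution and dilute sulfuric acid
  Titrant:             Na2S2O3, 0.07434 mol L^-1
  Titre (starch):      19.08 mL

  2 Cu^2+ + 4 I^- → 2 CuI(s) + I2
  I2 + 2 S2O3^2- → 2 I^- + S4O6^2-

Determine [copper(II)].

n(S2O3^2-) = 0.01908 × 0.07434 = 1.418 × 10^-3 mol
n(I2) = n(S2O3^2-)/2 = 7.092 × 10^-4 mol
From the 2:1 ratio, n(Cu2+) in the aliquot = 2/1 × 7.092 × 10^-4 = 1.418 × 10^-3 mol
[Cu2+] = 1.418 × 10^-3 / 0.02430 = 0.05837 mol/L

0.05837 mol/L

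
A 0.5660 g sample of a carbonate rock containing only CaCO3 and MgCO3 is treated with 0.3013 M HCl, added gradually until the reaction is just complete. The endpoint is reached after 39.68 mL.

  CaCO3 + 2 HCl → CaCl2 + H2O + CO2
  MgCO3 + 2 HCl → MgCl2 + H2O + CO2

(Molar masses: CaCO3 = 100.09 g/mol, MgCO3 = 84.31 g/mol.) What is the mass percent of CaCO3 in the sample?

n(HCl) = 0.03968 × 0.3013 = 0.01196 mol
Let x = n(CaCO3), y = n(MgCO3).
Titrant: 2x + 2y = 0.01196;  mass: 100.09x + 84.31y = 0.5660
Solving, x = 3.930 × 10^-3 mol, y = 2.048 × 10^-3 mol
mass of CaCO3 = 3.930 × 10^-3 × 100.09 = 0.3933 g
% CaCO3 = 0.3933 / 0.5660 × 100 = 69.49 %

69.49 %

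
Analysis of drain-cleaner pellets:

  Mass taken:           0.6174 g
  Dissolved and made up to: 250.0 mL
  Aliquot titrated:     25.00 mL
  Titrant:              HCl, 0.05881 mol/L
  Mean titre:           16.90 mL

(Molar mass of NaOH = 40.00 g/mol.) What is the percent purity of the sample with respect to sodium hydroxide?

64.39 %

NaOH + HCl → NaCl + H2O
n(HCl) per titration = 0.01690 × 0.05881 = 9.939 × 10^-4 mol
n(NaOH) in each aliquot = 9.939 × 10^-4 mol (1:1 ratio)
n(NaOH) in the whole flask = 9.939 × 10^-4 × 250.0/25.00 = 9.939 × 10^-3 mol
mass of NaOH = 9.939 × 10^-3 × 40.00 = 0.3976 g
% NaOH = 0.3976 / 0.6174 × 100 = 64.39 %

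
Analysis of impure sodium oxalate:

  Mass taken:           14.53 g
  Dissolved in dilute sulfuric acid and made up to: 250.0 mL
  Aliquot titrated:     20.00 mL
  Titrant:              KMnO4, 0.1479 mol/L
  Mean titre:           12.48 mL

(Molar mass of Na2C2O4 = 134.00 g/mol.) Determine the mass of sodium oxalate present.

2 MnO4^- + 5 C2O4^2- + 16 H^+ → 2 Mn^2+ + 10 CO2 + 8 H2O
n(KMnO4) per titration = 0.01248 × 0.1479 = 1.846 × 10^-3 mol
From the 5:2 ratio, n(Na2C2O4) in each aliquot = 5/2 × 1.846 × 10^-3 = 4.614 × 10^-3 mol
n(Na2C2O4) in the whole flask = 4.614 × 10^-3 × 250.0/20.00 = 0.05768 mol
mass of Na2C2O4 = 0.05768 × 134.00 = 7.729 g

7.729 g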